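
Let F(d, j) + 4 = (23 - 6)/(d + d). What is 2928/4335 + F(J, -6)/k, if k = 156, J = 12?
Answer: 3539989/5410080 ≈ 0.65433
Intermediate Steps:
F(d, j) = -4 + 17/(2*d) (F(d, j) = -4 + (23 - 6)/(d + d) = -4 + 17/((2*d)) = -4 + 17*(1/(2*d)) = -4 + 17/(2*d))
2928/4335 + F(J, -6)/k = 2928/4335 + (-4 + (17/2)/12)/156 = 2928*(1/4335) + (-4 + (17/2)*(1/12))*(1/156) = 976/1445 + (-4 + 17/24)*(1/156) = 976/1445 - 79/24*1/156 = 976/1445 - 79/3744 = 3539989/5410080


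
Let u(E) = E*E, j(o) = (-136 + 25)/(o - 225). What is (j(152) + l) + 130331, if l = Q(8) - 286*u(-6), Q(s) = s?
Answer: 8763250/73 ≈ 1.2004e+5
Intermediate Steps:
j(o) = -111/(-225 + o)
u(E) = E²
l = -10288 (l = 8 - 286*(-6)² = 8 - 286*36 = 8 - 10296 = -10288)
(j(152) + l) + 130331 = (-111/(-225 + 152) - 10288) + 130331 = (-111/(-73) - 10288) + 130331 = (-111*(-1/73) - 10288) + 130331 = (111/73 - 10288) + 130331 = -750913/73 + 130331 = 8763250/73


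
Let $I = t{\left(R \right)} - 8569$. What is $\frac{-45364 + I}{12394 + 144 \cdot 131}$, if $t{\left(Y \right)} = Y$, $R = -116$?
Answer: $- \frac{54049}{31258} \approx -1.7291$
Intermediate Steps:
$I = -8685$ ($I = -116 - 8569 = -8685$)
$\frac{-45364 + I}{12394 + 144 \cdot 131} = \frac{-45364 - 8685}{12394 + 144 \cdot 131} = - \frac{54049}{12394 + 18864} = - \frac{54049}{31258}$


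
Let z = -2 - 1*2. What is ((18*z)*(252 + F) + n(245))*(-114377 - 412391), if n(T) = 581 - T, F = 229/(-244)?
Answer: 570050419488/61 ≈ 9.3451e+9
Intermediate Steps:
F = -229/244 (F = 229*(-1/244) = -229/244 ≈ -0.93852)
z = -4 (z = -2 - 2 = -4)
((18*z)*(252 + F) + n(245))*(-114377 - 412391) = ((18*(-4))*(252 - 229/244) + (581 - 1*245))*(-114377 - 412391) = (-72*61259/244 + (581 - 245))*(-526768) = (-1102662/61 + 336)*(-526768) = -1082166/61*(-526768) = 570050419488/61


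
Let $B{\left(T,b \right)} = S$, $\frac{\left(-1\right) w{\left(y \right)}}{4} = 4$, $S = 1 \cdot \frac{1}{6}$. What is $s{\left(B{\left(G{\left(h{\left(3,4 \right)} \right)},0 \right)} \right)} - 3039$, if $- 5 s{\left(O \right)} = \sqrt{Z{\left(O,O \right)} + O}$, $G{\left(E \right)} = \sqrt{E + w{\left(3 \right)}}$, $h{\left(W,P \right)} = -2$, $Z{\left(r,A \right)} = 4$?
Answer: $-3039 - \frac{\sqrt{6}}{6} \approx -3039.4$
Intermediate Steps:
$S = \frac{1}{6}$ ($S = 1 \cdot \frac{1}{6} = \frac{1}{6} \approx 0.16667$)
$w{\left(y \right)} = -16$ ($w{\left(y \right)} = \left(-4\right) 4 = -16$)
$G{\left(E \right)} = \sqrt{-16 + E}$ ($G{\left(E \right)} = \sqrt{E - 16} = \sqrt{-16 + E}$)
$B{\left(T,b \right)} = \frac{1}{6}$
$s{\left(O \right)} = - \frac{\sqrt{4 + O}}{5}$
$s{\left(B{\left(G{\left(h{\left(3,4 \right)} \right)},0 \right)} \right)} - 3039 = - \frac{\sqrt{4 + \frac{1}{6}}}{5} - 3039 = - \frac{\sqrt{\frac{25}{6}}}{5} - 3039 = - \frac{\frac{5}{6} \sqrt{6}}{5} - 3039 = - \frac{\sqrt{6}}{6} - 3039 = -3039 - \frac{\sqrt{6}}{6}$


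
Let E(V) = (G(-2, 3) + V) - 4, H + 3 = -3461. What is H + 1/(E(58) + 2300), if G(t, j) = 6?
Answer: -8175039/2360 ≈ -3464.0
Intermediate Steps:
H = -3464 (H = -3 - 3461 = -3464)
E(V) = 2 + V (E(V) = (6 + V) - 4 = 2 + V)
H + 1/(E(58) + 2300) = -3464 + 1/((2 + 58) + 2300) = -3464 + 1/(60 + 2300) = -3464 + 1/2360 = -8175039/2360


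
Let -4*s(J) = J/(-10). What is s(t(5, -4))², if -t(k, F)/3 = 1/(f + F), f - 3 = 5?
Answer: 9/25600 ≈ 0.00035156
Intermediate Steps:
f = 8 (f = 3 + 5 = 8)
t(k, F) = -3/(8 + F)
s(J) = J/40 (s(J) = -J/(4*(-10)) = -J*(-1)/(4*10) = -(-1)*J/40 = J/40)
s(t(5, -4))² = ((-3/(8 - 4))/40)² = ((-3/4)/40)² = ((-3*¼)/40)² = ((1/40)*(-¾))² = (-3/160)² = 9/25600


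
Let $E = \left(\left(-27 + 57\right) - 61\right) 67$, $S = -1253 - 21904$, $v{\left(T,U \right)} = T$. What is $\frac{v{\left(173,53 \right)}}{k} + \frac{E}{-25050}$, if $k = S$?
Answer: $\frac{14587813}{193360950} \approx 0.075443$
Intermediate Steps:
$S = -23157$ ($S = -1253 - 21904 = -23157$)
$E = -2077$ ($E = \left(30 - 61\right) 67 = \left(-31\right) 67 = -2077$)
$k = -23157$
$\frac{v{\left(173,53 \right)}}{k} + \frac{E}{-25050} = \frac{173}{-23157} - \frac{2077}{-25050} = 173 \left(- \frac{1}{23157}\right) - - \frac{2077}{25050} = - \frac{173}{23157} + \frac{2077}{25050} = \frac{14587813}{193360950}$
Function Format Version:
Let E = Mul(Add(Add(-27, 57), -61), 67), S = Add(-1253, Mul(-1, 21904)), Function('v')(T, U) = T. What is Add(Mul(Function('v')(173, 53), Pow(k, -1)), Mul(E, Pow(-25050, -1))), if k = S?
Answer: Rational(14587813, 193360950) ≈ 0.075443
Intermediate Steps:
S = -23157 (S = Add(-1253, -21904) = -23157)
E = -2077 (E = Mul(Add(30, -61), 67) = Mul(-31, 67) = -2077)
k = -23157
Add(Mul(Function('v')(173, 53), Pow(k, -1)), Mul(E, Pow(-25050, -1))) = Add(Mul(173, Pow(-23157, -1)), Mul(-2077, Pow(-25050, -1))) = Add(Mul(173, Rational(-1, 23157)), Mul(-2077, Rational(-1, 25050))) = Add(Rational(-173, 23157), Rational(2077, 25050)) = Rational(14587813, 193360950)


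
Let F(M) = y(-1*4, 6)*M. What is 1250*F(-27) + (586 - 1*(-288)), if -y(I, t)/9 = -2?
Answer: -606626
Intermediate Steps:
y(I, t) = 18 (y(I, t) = -9*(-2) = 18)
F(M) = 18*M
1250*F(-27) + (586 - 1*(-288)) = 1250*(18*(-27)) + (586 - 1*(-288)) = 1250*(-486) + (586 + 288) = -607500 + 874 = -606626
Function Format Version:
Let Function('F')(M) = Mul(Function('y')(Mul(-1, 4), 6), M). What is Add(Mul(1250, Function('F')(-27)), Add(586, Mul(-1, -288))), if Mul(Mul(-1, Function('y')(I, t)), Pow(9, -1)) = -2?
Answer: -606626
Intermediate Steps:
Function('y')(I, t) = 18 (Function('y')(I, t) = Mul(-9, -2) = 18)
Function('F')(M) = Mul(18, M)
Add(Mul(1250, Function('F')(-27)), Add(586, Mul(-1, -288))) = Add(Mul(1250, Mul(18, -27)), Add(586, Mul(-1, -288))) = Add(Mul(1250, -486), Add(586, 288)) = Add(-607500, 874) = -606626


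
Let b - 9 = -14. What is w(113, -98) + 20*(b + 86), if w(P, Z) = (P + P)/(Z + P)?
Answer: 24526/15 ≈ 1635.1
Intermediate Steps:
b = -5 (b = 9 - 14 = -5)
w(P, Z) = 2*P/(P + Z) (w(P, Z) = (2*P)/(P + Z) = 2*P/(P + Z))
w(113, -98) + 20*(b + 86) = 2*113/(113 - 98) + 20*(-5 + 86) = 2*113/15 + 20*81 = 2*113*(1/15) + 1620 = 226/15 + 1620 = 24526/15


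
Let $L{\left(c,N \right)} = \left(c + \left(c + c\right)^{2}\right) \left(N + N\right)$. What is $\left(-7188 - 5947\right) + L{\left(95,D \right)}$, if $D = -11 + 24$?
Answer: $927935$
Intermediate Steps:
$D = 13$
$L{\left(c,N \right)} = 2 N \left(c + 4 c^{2}\right)$ ($L{\left(c,N \right)} = \left(c + \left(2 c\right)^{2}\right) 2 N = \left(c + 4 c^{2}\right) 2 N = 2 N \left(c + 4 c^{2}\right)$)
$\left(-7188 - 5947\right) + L{\left(95,D \right)} = \left(-7188 - 5947\right) + 2 \cdot 13 \cdot 95 \left(1 + 4 \cdot 95\right) = -13135 + 2 \cdot 13 \cdot 95 \left(1 + 380\right) = -13135 + 2 \cdot 13 \cdot 95 \cdot 381 = -13135 + 941070 = 927935$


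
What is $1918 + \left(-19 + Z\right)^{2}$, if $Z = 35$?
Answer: $2174$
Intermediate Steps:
$1918 + \left(-19 + Z\right)^{2} = 1918 + \left(-19 + 35\right)^{2} = 1918 + 16^{2} = 1918 + 256 = 2174$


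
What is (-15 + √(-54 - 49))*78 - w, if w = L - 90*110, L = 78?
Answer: 8652 + 78*I*√103 ≈ 8652.0 + 791.61*I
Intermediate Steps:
w = -9822 (w = 78 - 90*110 = 78 - 9900 = -9822)
(-15 + √(-54 - 49))*78 - w = (-15 + √(-54 - 49))*78 - 1*(-9822) = (-15 + √(-103))*78 + 9822 = (-15 + I*√103)*78 + 9822 = (-1170 + 78*I*√103) + 9822 = 8652 + 78*I*√103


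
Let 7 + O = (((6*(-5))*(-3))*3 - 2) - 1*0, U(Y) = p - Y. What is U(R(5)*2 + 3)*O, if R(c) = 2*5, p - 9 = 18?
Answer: 1044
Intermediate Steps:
p = 27 (p = 9 + 18 = 27)
R(c) = 10
U(Y) = 27 - Y
O = 261 (O = -7 + ((((6*(-5))*(-3))*3 - 2) - 1*0) = -7 + ((-30*(-3)*3 - 2) + 0) = -7 + ((90*3 - 2) + 0) = -7 + ((270 - 2) + 0) = -7 + (268 + 0) = -7 + 268 = 261)
U(R(5)*2 + 3)*O = (27 - (10*2 + 3))*261 = (27 - (20 + 3))*261 = (27 - 1*23)*261 = (27 - 23)*261 = 4*261 = 1044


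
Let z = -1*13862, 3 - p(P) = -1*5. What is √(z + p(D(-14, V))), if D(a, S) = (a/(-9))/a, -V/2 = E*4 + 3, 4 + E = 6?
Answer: I*√13854 ≈ 117.7*I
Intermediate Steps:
E = 2 (E = -4 + 6 = 2)
V = -22 (V = -2*(2*4 + 3) = -2*(8 + 3) = -2*11 = -22)
D(a, S) = -⅑ (D(a, S) = (a*(-⅑))/a = (-a/9)/a = -⅑)
p(P) = 8 (p(P) = 3 - (-1)*5 = 3 - 1*(-5) = 3 + 5 = 8)
z = -13862
√(z + p(D(-14, V))) = √(-13862 + 8) = √(-13854) = I*√13854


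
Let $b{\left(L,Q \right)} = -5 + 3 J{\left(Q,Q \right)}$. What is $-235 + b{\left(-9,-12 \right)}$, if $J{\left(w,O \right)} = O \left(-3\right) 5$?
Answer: $300$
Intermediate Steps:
$J{\left(w,O \right)} = - 15 O$ ($J{\left(w,O \right)} = - 3 O 5 = - 15 O$)
$b{\left(L,Q \right)} = -5 - 45 Q$ ($b{\left(L,Q \right)} = -5 + 3 \left(- 15 Q\right) = -5 - 45 Q$)
$-235 + b{\left(-9,-12 \right)} = -235 - -535 = -235 + \left(-5 + 540\right) = -235 + 535 = 300$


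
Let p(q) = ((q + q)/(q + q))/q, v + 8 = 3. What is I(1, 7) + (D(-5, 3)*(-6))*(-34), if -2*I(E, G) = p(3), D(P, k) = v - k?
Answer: -9793/6 ≈ -1632.2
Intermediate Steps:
v = -5 (v = -8 + 3 = -5)
D(P, k) = -5 - k
p(q) = 1/q (p(q) = ((2*q)/((2*q)))/q = ((2*q)*(1/(2*q)))/q = 1/q)
I(E, G) = -⅙ (I(E, G) = -½/3 = -½*⅓ = -⅙)
I(1, 7) + (D(-5, 3)*(-6))*(-34) = -⅙ + ((-5 - 1*3)*(-6))*(-34) = -⅙ + ((-5 - 3)*(-6))*(-34) = -⅙ - 8*(-6)*(-34) = -⅙ + 48*(-34) = -⅙ - 1632 = -9793/6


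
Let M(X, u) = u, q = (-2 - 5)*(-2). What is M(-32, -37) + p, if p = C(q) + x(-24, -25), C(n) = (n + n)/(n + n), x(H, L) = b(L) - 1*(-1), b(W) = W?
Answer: -60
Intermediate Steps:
x(H, L) = 1 + L (x(H, L) = L - 1*(-1) = L + 1 = 1 + L)
q = 14 (q = -7*(-2) = 14)
C(n) = 1 (C(n) = (2*n)/((2*n)) = (2*n)*(1/(2*n)) = 1)
p = -23 (p = 1 + (1 - 25) = 1 - 24 = -23)
M(-32, -37) + p = -37 - 23 = -60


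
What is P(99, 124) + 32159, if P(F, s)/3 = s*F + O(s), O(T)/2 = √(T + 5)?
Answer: 68987 + 6*√129 ≈ 69055.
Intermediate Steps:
O(T) = 2*√(5 + T) (O(T) = 2*√(T + 5) = 2*√(5 + T))
P(F, s) = 6*√(5 + s) + 3*F*s (P(F, s) = 3*(s*F + 2*√(5 + s)) = 3*(F*s + 2*√(5 + s)) = 3*(2*√(5 + s) + F*s) = 6*√(5 + s) + 3*F*s)
P(99, 124) + 32159 = (6*√(5 + 124) + 3*99*124) + 32159 = (6*√129 + 36828) + 32159 = (36828 + 6*√129) + 32159 = 68987 + 6*√129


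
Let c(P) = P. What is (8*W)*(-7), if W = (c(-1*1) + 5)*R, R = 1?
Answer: -224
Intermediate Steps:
W = 4 (W = (-1*1 + 5)*1 = (-1 + 5)*1 = 4*1 = 4)
(8*W)*(-7) = (8*4)*(-7) = 32*(-7) = -224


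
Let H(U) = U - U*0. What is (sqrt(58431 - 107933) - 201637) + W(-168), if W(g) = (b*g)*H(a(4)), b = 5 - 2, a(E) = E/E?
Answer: -202141 + I*sqrt(49502) ≈ -2.0214e+5 + 222.49*I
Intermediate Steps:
a(E) = 1
b = 3
H(U) = U (H(U) = U - 1*0 = U + 0 = U)
W(g) = 3*g (W(g) = (3*g)*1 = 3*g)
(sqrt(58431 - 107933) - 201637) + W(-168) = (sqrt(58431 - 107933) - 201637) + 3*(-168) = (sqrt(-49502) - 201637) - 504 = (I*sqrt(49502) - 201637) - 504 = (-201637 + I*sqrt(49502)) - 504 = -202141 + I*sqrt(49502)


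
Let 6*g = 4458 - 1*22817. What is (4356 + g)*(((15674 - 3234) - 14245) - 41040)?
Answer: -333205565/6 ≈ -5.5534e+7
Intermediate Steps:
g = -18359/6 (g = (4458 - 1*22817)/6 = (4458 - 22817)/6 = (1/6)*(-18359) = -18359/6 ≈ -3059.8)
(4356 + g)*(((15674 - 3234) - 14245) - 41040) = (4356 - 18359/6)*(((15674 - 3234) - 14245) - 41040) = 7777*((12440 - 14245) - 41040)/6 = 7777*(-1805 - 41040)/6 = (7777/6)*(-42845) = -333205565/6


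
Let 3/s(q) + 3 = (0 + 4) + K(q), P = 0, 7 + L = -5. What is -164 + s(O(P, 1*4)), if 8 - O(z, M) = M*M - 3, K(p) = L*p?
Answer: -10001/61 ≈ -163.95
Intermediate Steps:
L = -12 (L = -7 - 5 = -12)
K(p) = -12*p
O(z, M) = 11 - M**2 (O(z, M) = 8 - (M*M - 3) = 8 - (M**2 - 3) = 8 - (-3 + M**2) = 8 + (3 - M**2) = 11 - M**2)
s(q) = 3/(1 - 12*q) (s(q) = 3/(-3 + ((0 + 4) - 12*q)) = 3/(-3 + (4 - 12*q)) = 3/(1 - 12*q))
-164 + s(O(P, 1*4)) = -164 - 3/(-1 + 12*(11 - (1*4)**2)) = -164 - 3/(-1 + 12*(11 - 1*4**2)) = -164 - 3/(-1 + 12*(11 - 1*16)) = -164 - 3/(-1 + 12*(11 - 16)) = -164 - 3/(-1 + 12*(-5)) = -164 - 3/(-1 - 60) = -164 - 3/(-61) = -164 - 3*(-1/61) = -164 + 3/61 = -10001/61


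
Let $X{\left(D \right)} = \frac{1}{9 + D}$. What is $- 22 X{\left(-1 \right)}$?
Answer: $- \frac{11}{4} \approx -2.75$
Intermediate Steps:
$- 22 X{\left(-1 \right)} = - \frac{22}{9 - 1} = - \frac{22}{8} = \left(-22\right) \frac{1}{8} = - \frac{11}{4}$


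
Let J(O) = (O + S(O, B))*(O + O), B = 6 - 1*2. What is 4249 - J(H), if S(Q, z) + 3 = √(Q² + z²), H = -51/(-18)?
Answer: 76499/18 - 17*√865/18 ≈ 4222.2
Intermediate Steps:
H = 17/6 (H = -51*(-1/18) = 17/6 ≈ 2.8333)
B = 4 (B = 6 - 2 = 4)
S(Q, z) = -3 + √(Q² + z²)
J(O) = 2*O*(-3 + O + √(16 + O²)) (J(O) = (O + (-3 + √(O² + 4²)))*(O + O) = (O + (-3 + √(O² + 16)))*(2*O) = (O + (-3 + √(16 + O²)))*(2*O) = (-3 + O + √(16 + O²))*(2*O) = 2*O*(-3 + O + √(16 + O²)))
4249 - J(H) = 4249 - 2*17*(-3 + 17/6 + √(16 + (17/6)²))/6 = 4249 - 2*17*(-3 + 17/6 + √(16 + 289/36))/6 = 4249 - 2*17*(-3 + 17/6 + √(865/36))/6 = 4249 - 2*17*(-3 + 17/6 + √865/6)/6 = 4249 - 2*17*(-⅙ + √865/6)/6 = 4249 - (-17/18 + 17*√865/18) = 4249 + (17/18 - 17*√865/18) = 76499/18 - 17*√865/18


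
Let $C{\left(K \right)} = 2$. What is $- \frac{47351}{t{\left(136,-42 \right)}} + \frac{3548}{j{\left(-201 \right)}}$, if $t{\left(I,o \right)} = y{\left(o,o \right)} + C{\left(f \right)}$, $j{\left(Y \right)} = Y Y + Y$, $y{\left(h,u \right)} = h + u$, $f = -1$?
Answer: $\frac{118987571}{206025} \approx 577.54$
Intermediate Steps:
$j{\left(Y \right)} = Y + Y^{2}$ ($j{\left(Y \right)} = Y^{2} + Y = Y + Y^{2}$)
$t{\left(I,o \right)} = 2 + 2 o$ ($t{\left(I,o \right)} = \left(o + o\right) + 2 = 2 o + 2 = 2 + 2 o$)
$- \frac{47351}{t{\left(136,-42 \right)}} + \frac{3548}{j{\left(-201 \right)}} = - \frac{47351}{2 + 2 \left(-42\right)} + \frac{3548}{\left(-201\right) \left(1 - 201\right)} = - \frac{47351}{2 - 84} + \frac{3548}{\left(-201\right) \left(-200\right)} = - \frac{47351}{-82} + \frac{3548}{40200} = \left(-47351\right) \left(- \frac{1}{82}\right) + 3548 \cdot \frac{1}{40200} = \frac{47351}{82} + \frac{887}{10050} = \frac{118987571}{206025}$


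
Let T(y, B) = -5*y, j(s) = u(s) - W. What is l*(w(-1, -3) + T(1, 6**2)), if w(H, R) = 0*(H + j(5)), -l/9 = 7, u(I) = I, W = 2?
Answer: 315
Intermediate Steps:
l = -63 (l = -9*7 = -63)
j(s) = -2 + s (j(s) = s - 1*2 = s - 2 = -2 + s)
w(H, R) = 0 (w(H, R) = 0*(H + (-2 + 5)) = 0*(H + 3) = 0*(3 + H) = 0)
l*(w(-1, -3) + T(1, 6**2)) = -63*(0 - 5*1) = -63*(0 - 5) = -63*(-5) = 315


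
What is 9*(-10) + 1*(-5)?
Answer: -95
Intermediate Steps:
9*(-10) + 1*(-5) = -90 - 5 = -95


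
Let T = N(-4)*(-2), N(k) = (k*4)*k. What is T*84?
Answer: -10752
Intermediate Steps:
N(k) = 4*k**2 (N(k) = (4*k)*k = 4*k**2)
T = -128 (T = (4*(-4)**2)*(-2) = (4*16)*(-2) = 64*(-2) = -128)
T*84 = -128*84 = -10752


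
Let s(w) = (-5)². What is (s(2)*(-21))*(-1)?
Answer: 525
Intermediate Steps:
s(w) = 25
(s(2)*(-21))*(-1) = (25*(-21))*(-1) = -525*(-1) = 525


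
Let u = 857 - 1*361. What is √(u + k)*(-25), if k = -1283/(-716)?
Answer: -25*√63799001/358 ≈ -557.78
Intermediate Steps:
u = 496 (u = 857 - 361 = 496)
k = 1283/716 (k = -1283*(-1/716) = 1283/716 ≈ 1.7919)
√(u + k)*(-25) = √(496 + 1283/716)*(-25) = √(356419/716)*(-25) = (√63799001/358)*(-25) = -25*√63799001/358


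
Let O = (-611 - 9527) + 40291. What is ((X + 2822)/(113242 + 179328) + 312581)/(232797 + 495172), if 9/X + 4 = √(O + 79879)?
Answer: 279476780231553/650872656848480 + 23*√13/650872656848480 ≈ 0.42939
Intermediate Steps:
O = 30153 (O = -10138 + 40291 = 30153)
X = 9/(-4 + 92*√13) (X = 9/(-4 + √(30153 + 79879)) = 9/(-4 + √110032) = 9/(-4 + 92*√13) ≈ 0.027463)
((X + 2822)/(113242 + 179328) + 312581)/(232797 + 495172) = (((1/3056 + 23*√13/3056) + 2822)/(113242 + 179328) + 312581)/(232797 + 495172) = ((8624033/3056 + 23*√13/3056)/292570 + 312581)/727969 = ((8624033/3056 + 23*√13/3056)*(1/292570) + 312581)*(1/727969) = ((8624033/894093920 + 23*√13/894093920) + 312581)*(1/727969) = (279476780231553/894093920 + 23*√13/894093920)*(1/727969) = 279476780231553/650872656848480 + 23*√13/650872656848480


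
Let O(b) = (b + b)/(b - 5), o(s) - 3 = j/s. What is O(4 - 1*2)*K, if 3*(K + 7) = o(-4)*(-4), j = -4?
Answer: 148/9 ≈ 16.444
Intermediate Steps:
o(s) = 3 - 4/s
O(b) = 2*b/(-5 + b) (O(b) = (2*b)/(-5 + b) = 2*b/(-5 + b))
K = -37/3 (K = -7 + ((3 - 4/(-4))*(-4))/3 = -7 + ((3 - 4*(-¼))*(-4))/3 = -7 + ((3 + 1)*(-4))/3 = -7 + (4*(-4))/3 = -7 + (⅓)*(-16) = -7 - 16/3 = -37/3 ≈ -12.333)
O(4 - 1*2)*K = (2*(4 - 1*2)/(-5 + (4 - 1*2)))*(-37/3) = (2*(4 - 2)/(-5 + (4 - 2)))*(-37/3) = (2*2/(-5 + 2))*(-37/3) = (2*2/(-3))*(-37/3) = (2*2*(-⅓))*(-37/3) = -4/3*(-37/3) = 148/9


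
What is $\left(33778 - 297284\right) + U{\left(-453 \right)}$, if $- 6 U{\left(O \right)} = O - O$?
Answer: $-263506$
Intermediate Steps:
$U{\left(O \right)} = 0$ ($U{\left(O \right)} = - \frac{O - O}{6} = \left(- \frac{1}{6}\right) 0 = 0$)
$\left(33778 - 297284\right) + U{\left(-453 \right)} = \left(33778 - 297284\right) + 0 = -263506 + 0 = -263506$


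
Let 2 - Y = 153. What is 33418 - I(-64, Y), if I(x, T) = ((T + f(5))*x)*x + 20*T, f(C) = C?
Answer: 634454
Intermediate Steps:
Y = -151 (Y = 2 - 1*153 = 2 - 153 = -151)
I(x, T) = 20*T + x²*(5 + T) (I(x, T) = ((T + 5)*x)*x + 20*T = ((5 + T)*x)*x + 20*T = (x*(5 + T))*x + 20*T = x²*(5 + T) + 20*T = 20*T + x²*(5 + T))
33418 - I(-64, Y) = 33418 - (5*(-64)² + 20*(-151) - 151*(-64)²) = 33418 - (5*4096 - 3020 - 151*4096) = 33418 - (20480 - 3020 - 618496) = 33418 - 1*(-601036) = 33418 + 601036 = 634454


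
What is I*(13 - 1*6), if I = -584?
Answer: -4088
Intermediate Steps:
I*(13 - 1*6) = -584*(13 - 1*6) = -584*(13 - 6) = -584*7 = -4088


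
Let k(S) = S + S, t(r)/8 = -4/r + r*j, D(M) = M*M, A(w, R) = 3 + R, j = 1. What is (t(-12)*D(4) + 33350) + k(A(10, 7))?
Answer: 95630/3 ≈ 31877.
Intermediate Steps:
D(M) = M²
t(r) = -32/r + 8*r (t(r) = 8*(-4/r + r*1) = 8*(-4/r + r) = 8*(r - 4/r) = -32/r + 8*r)
k(S) = 2*S
(t(-12)*D(4) + 33350) + k(A(10, 7)) = ((-32/(-12) + 8*(-12))*4² + 33350) + 2*(3 + 7) = ((-32*(-1/12) - 96)*16 + 33350) + 2*10 = ((8/3 - 96)*16 + 33350) + 20 = (-280/3*16 + 33350) + 20 = (-4480/3 + 33350) + 20 = 95570/3 + 20 = 95630/3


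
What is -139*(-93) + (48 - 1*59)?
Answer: 12916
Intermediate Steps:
-139*(-93) + (48 - 1*59) = 12927 + (48 - 59) = 12927 - 11 = 12916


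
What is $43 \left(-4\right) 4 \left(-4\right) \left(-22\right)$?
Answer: $-60544$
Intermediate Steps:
$43 \left(-4\right) 4 \left(-4\right) \left(-22\right) = 43 \left(\left(-16\right) \left(-4\right)\right) \left(-22\right) = 43 \cdot 64 \left(-22\right) = 2752 \left(-22\right) = -60544$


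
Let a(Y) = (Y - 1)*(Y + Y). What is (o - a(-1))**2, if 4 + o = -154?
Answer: 26244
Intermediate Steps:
o = -158 (o = -4 - 154 = -158)
a(Y) = 2*Y*(-1 + Y) (a(Y) = (-1 + Y)*(2*Y) = 2*Y*(-1 + Y))
(o - a(-1))**2 = (-158 - 2*(-1)*(-1 - 1))**2 = (-158 - 2*(-1)*(-2))**2 = (-158 - 1*4)**2 = (-158 - 4)**2 = (-162)**2 = 26244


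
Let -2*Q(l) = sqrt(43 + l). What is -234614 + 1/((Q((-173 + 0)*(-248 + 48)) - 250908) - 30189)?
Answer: -74152583909708090/316062058993 + 14*sqrt(707)/316062058993 ≈ -2.3461e+5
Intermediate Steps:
Q(l) = -sqrt(43 + l)/2
-234614 + 1/((Q((-173 + 0)*(-248 + 48)) - 250908) - 30189) = -234614 + 1/((-sqrt(43 + (-173 + 0)*(-248 + 48))/2 - 250908) - 30189) = -234614 + 1/((-sqrt(43 - 173*(-200))/2 - 250908) - 30189) = -234614 + 1/((-sqrt(43 + 34600)/2 - 250908) - 30189) = -234614 + 1/((-7*sqrt(707)/2 - 250908) - 30189) = -234614 + 1/((-250908 - 7*sqrt(707)/2) - 30189) = -234614 + 1/(-281097 - 7*sqrt(707)/2)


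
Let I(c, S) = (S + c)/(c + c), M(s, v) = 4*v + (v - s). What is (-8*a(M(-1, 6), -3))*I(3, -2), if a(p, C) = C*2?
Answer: 8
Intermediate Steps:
M(s, v) = -s + 5*v
I(c, S) = (S + c)/(2*c) (I(c, S) = (S + c)/((2*c)) = (S + c)*(1/(2*c)) = (S + c)/(2*c))
a(p, C) = 2*C
(-8*a(M(-1, 6), -3))*I(3, -2) = (-16*(-3))*((½)*(-2 + 3)/3) = (-8*(-6))*((½)*(⅓)*1) = 48*(⅙) = 8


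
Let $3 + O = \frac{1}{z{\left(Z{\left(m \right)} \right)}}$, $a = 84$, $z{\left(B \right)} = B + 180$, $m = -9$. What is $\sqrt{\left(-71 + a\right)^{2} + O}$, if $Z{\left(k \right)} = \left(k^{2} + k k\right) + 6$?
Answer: $\frac{\sqrt{5025903}}{174} \approx 12.884$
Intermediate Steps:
$Z{\left(k \right)} = 6 + 2 k^{2}$ ($Z{\left(k \right)} = \left(k^{2} + k^{2}\right) + 6 = 2 k^{2} + 6 = 6 + 2 k^{2}$)
$z{\left(B \right)} = 180 + B$
$O = - \frac{1043}{348}$ ($O = -3 + \frac{1}{180 + \left(6 + 2 \left(-9\right)^{2}\right)} = -3 + \frac{1}{180 + \left(6 + 2 \cdot 81\right)} = -3 + \frac{1}{180 + \left(6 + 162\right)} = -3 + \frac{1}{180 + 168} = -3 + \frac{1}{348} = - \frac{1043}{348} \approx -2.9971$)
$\sqrt{\left(-71 + a\right)^{2} + O} = \sqrt{\left(-71 + 84\right)^{2} - \frac{1043}{348}} = \sqrt{13^{2} - \frac{1043}{348}} = \sqrt{169 - \frac{1043}{348}} = \sqrt{\frac{57769}{348}} = \frac{\sqrt{5025903}}{174}$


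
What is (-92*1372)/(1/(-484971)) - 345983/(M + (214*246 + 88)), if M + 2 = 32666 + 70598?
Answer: 9549169512400993/155994 ≈ 6.1215e+10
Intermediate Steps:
M = 103262 (M = -2 + (32666 + 70598) = -2 + 103264 = 103262)
(-92*1372)/(1/(-484971)) - 345983/(M + (214*246 + 88)) = (-92*1372)/(1/(-484971)) - 345983/(103262 + (214*246 + 88)) = -126224/(-1/484971) - 345983/(103262 + (52644 + 88)) = -126224*(-484971) - 345983/(103262 + 52732) = 61214979504 - 345983/155994 = 9549169512400993/155994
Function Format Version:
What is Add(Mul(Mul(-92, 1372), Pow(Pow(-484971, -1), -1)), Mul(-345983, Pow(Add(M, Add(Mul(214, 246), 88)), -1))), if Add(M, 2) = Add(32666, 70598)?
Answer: Rational(9549169512400993, 155994) ≈ 6.1215e+10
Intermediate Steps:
M = 103262 (M = Add(-2, Add(32666, 70598)) = Add(-2, 103264) = 103262)
Add(Mul(Mul(-92, 1372), Pow(Pow(-484971, -1), -1)), Mul(-345983, Pow(Add(M, Add(Mul(214, 246), 88)), -1))) = Add(Mul(Mul(-92, 1372), Pow(Pow(-484971, -1), -1)), Mul(-345983, Pow(Add(103262, Add(Mul(214, 246), 88)), -1))) = Add(Mul(-126224, Pow(Rational(-1, 484971), -1)), Mul(-345983, Pow(Add(103262, Add(52644, 88)), -1))) = Add(Mul(-126224, -484971), Mul(-345983, Pow(Add(103262, 52732), -1))) = Add(61214979504, Mul(-345983, Pow(155994, -1))) = Add(61214979504, Mul(-345983, Rational(1, 155994))) = Add(61214979504, Rational(-345983, 155994)) = Rational(9549169512400993, 155994)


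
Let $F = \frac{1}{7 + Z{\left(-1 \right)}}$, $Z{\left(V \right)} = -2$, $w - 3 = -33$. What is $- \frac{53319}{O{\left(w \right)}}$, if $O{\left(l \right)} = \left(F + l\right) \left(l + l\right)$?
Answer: $- \frac{17773}{596} \approx -29.82$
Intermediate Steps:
$w = -30$ ($w = 3 - 33 = -30$)
$F = \frac{1}{5}$ ($F = \frac{1}{7 - 2} = \frac{1}{5} \approx 0.2$)
$O{\left(l \right)} = 2 l \left(\frac{1}{5} + l\right)$ ($O{\left(l \right)} = \left(\frac{1}{5} + l\right) \left(l + l\right) = \left(\frac{1}{5} + l\right) 2 l = 2 l \left(\frac{1}{5} + l\right)$)
$- \frac{53319}{O{\left(w \right)}} = - \frac{53319}{\frac{2}{5} \left(-30\right) \left(1 + 5 \left(-30\right)\right)} = - \frac{53319}{\frac{2}{5} \left(-30\right) \left(1 - 150\right)} = - \frac{53319}{\frac{2}{5} \left(-30\right) \left(-149\right)} = - \frac{53319}{1788} = \left(-53319\right) \frac{1}{1788} = - \frac{17773}{596}$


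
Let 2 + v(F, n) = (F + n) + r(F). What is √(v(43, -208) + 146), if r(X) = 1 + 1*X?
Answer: √23 ≈ 4.7958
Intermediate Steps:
r(X) = 1 + X
v(F, n) = -1 + n + 2*F (v(F, n) = -2 + ((F + n) + (1 + F)) = -2 + (1 + n + 2*F) = -1 + n + 2*F)
√(v(43, -208) + 146) = √((-1 - 208 + 2*43) + 146) = √((-1 - 208 + 86) + 146) = √(-123 + 146) = √23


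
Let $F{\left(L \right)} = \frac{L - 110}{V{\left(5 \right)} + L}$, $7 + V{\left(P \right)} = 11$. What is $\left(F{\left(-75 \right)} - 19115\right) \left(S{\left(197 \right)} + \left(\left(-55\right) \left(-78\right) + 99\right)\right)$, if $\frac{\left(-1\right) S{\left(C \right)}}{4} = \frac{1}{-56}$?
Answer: $- \frac{41691175030}{497} \approx -8.3886 \cdot 10^{7}$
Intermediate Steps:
$V{\left(P \right)} = 4$ ($V{\left(P \right)} = -7 + 11 = 4$)
$S{\left(C \right)} = \frac{1}{14}$ ($S{\left(C \right)} = - \frac{4}{-56} = \left(-4\right) \left(- \frac{1}{56}\right) = \frac{1}{14}$)
$F{\left(L \right)} = \frac{-110 + L}{4 + L}$ ($F{\left(L \right)} = \frac{L - 110}{4 + L} = \frac{-110 + L}{4 + L}$)
$\left(F{\left(-75 \right)} - 19115\right) \left(S{\left(197 \right)} + \left(\left(-55\right) \left(-78\right) + 99\right)\right) = \left(\frac{-110 - 75}{4 - 75} - 19115\right) \left(\frac{1}{14} + \left(\left(-55\right) \left(-78\right) + 99\right)\right) = \left(\frac{1}{-71} \left(-185\right) - 19115\right) \left(\frac{1}{14} + \left(4290 + 99\right)\right) = \left(\left(- \frac{1}{71}\right) \left(-185\right) - 19115\right) \left(\frac{1}{14} + 4389\right) = \left(\frac{185}{71} - 19115\right) \frac{61447}{14} = \left(- \frac{1356980}{71}\right) \frac{61447}{14} = - \frac{41691175030}{497}$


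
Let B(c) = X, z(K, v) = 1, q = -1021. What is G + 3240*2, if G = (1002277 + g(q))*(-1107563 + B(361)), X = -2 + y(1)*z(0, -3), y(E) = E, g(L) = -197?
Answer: -1109867726640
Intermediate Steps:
X = -1 (X = -2 + 1*1 = -2 + 1 = -1)
B(c) = -1
G = -1109867733120 (G = (1002277 - 197)*(-1107563 - 1) = 1002080*(-1107564) = -1109867733120)
G + 3240*2 = -1109867733120 + 3240*2 = -1109867733120 + 6480 = -1109867726640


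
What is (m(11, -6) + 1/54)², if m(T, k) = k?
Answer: 104329/2916 ≈ 35.778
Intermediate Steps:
(m(11, -6) + 1/54)² = (-6 + 1/54)² = (-323/54)² = 104329/2916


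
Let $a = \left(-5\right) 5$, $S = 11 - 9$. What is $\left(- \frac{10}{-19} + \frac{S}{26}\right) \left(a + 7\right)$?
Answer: $- \frac{2682}{247} \approx -10.858$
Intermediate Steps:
$S = 2$ ($S = 11 - 9 = 2$)
$a = -25$
$\left(- \frac{10}{-19} + \frac{S}{26}\right) \left(a + 7\right) = \left(- \frac{10}{-19} + \frac{2}{26}\right) \left(-25 + 7\right) = \left(\left(-10\right) \left(- \frac{1}{19}\right) + 2 \cdot \frac{1}{26}\right) \left(-18\right) = \left(\frac{10}{19} + \frac{1}{13}\right) \left(-18\right) = \frac{149}{247} \left(-18\right) = - \frac{2682}{247}$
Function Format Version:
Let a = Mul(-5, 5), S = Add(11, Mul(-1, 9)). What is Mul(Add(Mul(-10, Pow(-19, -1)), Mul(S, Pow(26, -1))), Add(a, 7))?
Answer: Rational(-2682, 247) ≈ -10.858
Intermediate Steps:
S = 2 (S = Add(11, -9) = 2)
a = -25
Mul(Add(Mul(-10, Pow(-19, -1)), Mul(S, Pow(26, -1))), Add(a, 7)) = Mul(Add(Mul(-10, Pow(-19, -1)), Mul(2, Pow(26, -1))), Add(-25, 7)) = Mul(Add(Mul(-10, Rational(-1, 19)), Mul(2, Rational(1, 26))), -18) = Mul(Add(Rational(10, 19), Rational(1, 13)), -18) = Mul(Rational(149, 247), -18) = Rational(-2682, 247)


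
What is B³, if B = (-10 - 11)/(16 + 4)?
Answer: -9261/8000 ≈ -1.1576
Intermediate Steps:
B = -21/20 ≈ -1.0500
B³ = (-21/20)³ = -9261/8000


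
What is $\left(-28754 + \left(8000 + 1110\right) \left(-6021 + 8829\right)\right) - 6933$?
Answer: $25545193$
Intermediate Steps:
$\left(-28754 + \left(8000 + 1110\right) \left(-6021 + 8829\right)\right) - 6933 = \left(-28754 + 9110 \cdot 2808\right) - 6933 = \left(-28754 + 25580880\right) - 6933 = 25552126 - 6933 = 25545193$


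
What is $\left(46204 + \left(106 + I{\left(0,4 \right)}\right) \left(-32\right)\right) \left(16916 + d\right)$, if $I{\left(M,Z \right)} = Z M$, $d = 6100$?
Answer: $985360992$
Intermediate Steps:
$I{\left(M,Z \right)} = M Z$
$\left(46204 + \left(106 + I{\left(0,4 \right)}\right) \left(-32\right)\right) \left(16916 + d\right) = \left(46204 + \left(106 + 0 \cdot 4\right) \left(-32\right)\right) \left(16916 + 6100\right) = \left(46204 + \left(106 + 0\right) \left(-32\right)\right) 23016 = \left(46204 + 106 \left(-32\right)\right) 23016 = \left(46204 - 3392\right) 23016 = 42812 \cdot 23016 = 985360992$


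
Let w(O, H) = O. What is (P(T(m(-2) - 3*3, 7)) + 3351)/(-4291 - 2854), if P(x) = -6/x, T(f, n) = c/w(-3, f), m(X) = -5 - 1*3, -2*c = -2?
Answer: -3369/7145 ≈ -0.47152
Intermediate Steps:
c = 1 (c = -½*(-2) = 1)
m(X) = -8 (m(X) = -5 - 3 = -8)
T(f, n) = -⅓ (T(f, n) = 1/(-3) = 1*(-⅓) = -⅓)
(P(T(m(-2) - 3*3, 7)) + 3351)/(-4291 - 2854) = (-6/(-⅓) + 3351)/(-4291 - 2854) = (-6*(-3) + 3351)/(-7145) = (18 + 3351)*(-1/7145) = 3369*(-1/7145) = -3369/7145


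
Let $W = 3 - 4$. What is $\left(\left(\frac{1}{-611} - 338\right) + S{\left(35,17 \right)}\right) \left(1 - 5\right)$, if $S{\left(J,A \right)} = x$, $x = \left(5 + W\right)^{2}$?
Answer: $\frac{786972}{611} \approx 1288.0$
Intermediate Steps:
$W = -1$ ($W = 3 - 4 = -1$)
$x = 16$ ($x = \left(5 - 1\right)^{2} = 4^{2} = 16$)
$S{\left(J,A \right)} = 16$
$\left(\left(\frac{1}{-611} - 338\right) + S{\left(35,17 \right)}\right) \left(1 - 5\right) = \left(\left(\frac{1}{-611} - 338\right) + 16\right) \left(1 - 5\right) = \left(\left(- \frac{1}{611} - 338\right) + 16\right) \left(1 - 5\right) = \left(- \frac{206519}{611} + 16\right) \left(-4\right) = \left(- \frac{196743}{611}\right) \left(-4\right) = \frac{786972}{611}$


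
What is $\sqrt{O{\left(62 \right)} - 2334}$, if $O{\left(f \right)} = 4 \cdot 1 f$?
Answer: $i \sqrt{2086} \approx 45.673 i$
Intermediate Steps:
$O{\left(f \right)} = 4 f$
$\sqrt{O{\left(62 \right)} - 2334} = \sqrt{4 \cdot 62 - 2334} = \sqrt{248 - 2334} = \sqrt{-2086} = i \sqrt{2086}$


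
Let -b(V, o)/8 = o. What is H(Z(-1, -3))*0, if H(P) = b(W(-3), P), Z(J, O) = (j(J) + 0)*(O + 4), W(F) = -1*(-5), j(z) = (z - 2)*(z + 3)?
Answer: 0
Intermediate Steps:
j(z) = (-2 + z)*(3 + z)
W(F) = 5
b(V, o) = -8*o
Z(J, O) = (4 + O)*(-6 + J + J**2) (Z(J, O) = ((-6 + J + J**2) + 0)*(O + 4) = (-6 + J + J**2)*(4 + O) = (4 + O)*(-6 + J + J**2))
H(P) = -8*P
H(Z(-1, -3))*0 = -8*(4 - 3)*(-6 - 1 + (-1)**2)*0 = -8*(-6 - 1 + 1)*0 = -8*(-6)*0 = 48*0 = 0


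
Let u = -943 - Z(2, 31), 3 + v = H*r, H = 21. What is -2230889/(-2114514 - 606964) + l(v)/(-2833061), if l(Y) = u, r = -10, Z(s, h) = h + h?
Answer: 6322979706619/7710113184158 ≈ 0.82009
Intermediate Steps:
Z(s, h) = 2*h
v = -213 (v = -3 + 21*(-10) = -3 - 210 = -213)
u = -1005 (u = -943 - 2*31 = -943 - 1*62 = -943 - 62 = -1005)
l(Y) = -1005
-2230889/(-2114514 - 606964) + l(v)/(-2833061) = -2230889/(-2114514 - 606964) - 1005/(-2833061) = -2230889/(-2721478) - 1005*(-1/2833061) = -2230889*(-1/2721478) + 1005/2833061 = 2230889/2721478 + 1005/2833061 = 6322979706619/7710113184158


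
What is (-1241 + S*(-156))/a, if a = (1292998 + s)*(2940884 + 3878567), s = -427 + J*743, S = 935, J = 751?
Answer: -147101/12619830520364 ≈ -1.1656e-8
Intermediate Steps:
s = 557566 (s = -427 + 751*743 = -427 + 557993 = 557566)
a = 12619830520364 (a = (1292998 + 557566)*(2940884 + 3878567) = 1850564*6819451 = 12619830520364)
(-1241 + S*(-156))/a = (-1241 + 935*(-156))/12619830520364 = (-1241 - 145860)*(1/12619830520364) = -147101*1/12619830520364 = -147101/12619830520364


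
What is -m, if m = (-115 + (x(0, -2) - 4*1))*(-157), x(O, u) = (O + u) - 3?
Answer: -19468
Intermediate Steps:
x(O, u) = -3 + O + u
m = 19468 (m = (-115 + ((-3 + 0 - 2) - 4*1))*(-157) = (-115 + (-5 - 4))*(-157) = (-115 - 9)*(-157) = -124*(-157) = 19468)
-m = -1*19468 = -19468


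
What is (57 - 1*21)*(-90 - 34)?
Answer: -4464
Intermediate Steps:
(57 - 1*21)*(-90 - 34) = (57 - 21)*(-124) = 36*(-124) = -4464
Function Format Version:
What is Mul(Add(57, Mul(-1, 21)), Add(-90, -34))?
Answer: -4464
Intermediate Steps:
Mul(Add(57, Mul(-1, 21)), Add(-90, -34)) = Mul(Add(57, -21), -124) = Mul(36, -124) = -4464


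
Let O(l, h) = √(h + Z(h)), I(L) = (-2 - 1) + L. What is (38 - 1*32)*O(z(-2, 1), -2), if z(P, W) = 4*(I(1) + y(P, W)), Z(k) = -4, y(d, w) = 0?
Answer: 6*I*√6 ≈ 14.697*I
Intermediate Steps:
I(L) = -3 + L
z(P, W) = -8 (z(P, W) = 4*((-3 + 1) + 0) = 4*(-2 + 0) = 4*(-2) = -8)
O(l, h) = √(-4 + h) (O(l, h) = √(h - 4) = √(-4 + h))
(38 - 1*32)*O(z(-2, 1), -2) = (38 - 1*32)*√(-4 - 2) = (38 - 32)*√(-6) = 6*(I*√6) = 6*I*√6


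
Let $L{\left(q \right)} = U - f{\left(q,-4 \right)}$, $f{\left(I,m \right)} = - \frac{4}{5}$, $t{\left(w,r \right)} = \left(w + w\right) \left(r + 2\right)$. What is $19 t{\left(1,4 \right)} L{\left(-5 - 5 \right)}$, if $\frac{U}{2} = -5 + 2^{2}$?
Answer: $- \frac{1368}{5} \approx -273.6$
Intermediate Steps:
$t{\left(w,r \right)} = 2 w \left(2 + r\right)$
$f{\left(I,m \right)} = - \frac{4}{5}$ ($f{\left(I,m \right)} = \left(-4\right) \frac{1}{5} = - \frac{4}{5}$)
$U = -2$ ($U = 2 \left(-5 + 2^{2}\right) = 2 \left(-5 + 4\right) = 2 \left(-1\right) = -2$)
$L{\left(q \right)} = - \frac{6}{5}$ ($L{\left(q \right)} = -2 - - \frac{4}{5} = -2 + \frac{4}{5} = - \frac{6}{5}$)
$19 t{\left(1,4 \right)} L{\left(-5 - 5 \right)} = 19 \cdot 2 \cdot 1 \left(2 + 4\right) \left(- \frac{6}{5}\right) = 19 \cdot 2 \cdot 1 \cdot 6 \left(- \frac{6}{5}\right) = 19 \cdot 12 \left(- \frac{6}{5}\right) = 228 \left(- \frac{6}{5}\right) = - \frac{1368}{5}$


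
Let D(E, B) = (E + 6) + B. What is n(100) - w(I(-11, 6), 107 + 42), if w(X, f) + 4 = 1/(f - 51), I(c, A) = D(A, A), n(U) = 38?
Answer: 4115/98 ≈ 41.990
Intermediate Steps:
D(E, B) = 6 + B + E (D(E, B) = (6 + E) + B = 6 + B + E)
I(c, A) = 6 + 2*A (I(c, A) = 6 + A + A = 6 + 2*A)
w(X, f) = -4 + 1/(-51 + f) (w(X, f) = -4 + 1/(f - 51) = -4 + 1/(-51 + f))
n(100) - w(I(-11, 6), 107 + 42) = 38 - (205 - 4*(107 + 42))/(-51 + (107 + 42)) = 38 - (205 - 4*149)/(-51 + 149) = 38 - (205 - 596)/98 = 38 - (-391)/98 = 38 - 1*(-391/98) = 38 + 391/98 = 4115/98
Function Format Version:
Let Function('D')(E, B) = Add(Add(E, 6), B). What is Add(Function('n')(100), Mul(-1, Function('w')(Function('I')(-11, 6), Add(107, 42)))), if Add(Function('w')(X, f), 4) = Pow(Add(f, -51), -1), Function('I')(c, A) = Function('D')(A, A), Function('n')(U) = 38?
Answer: Rational(4115, 98) ≈ 41.990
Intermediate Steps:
Function('D')(E, B) = Add(6, B, E) (Function('D')(E, B) = Add(Add(6, E), B) = Add(6, B, E))
Function('I')(c, A) = Add(6, Mul(2, A)) (Function('I')(c, A) = Add(6, A, A) = Add(6, Mul(2, A)))
Function('w')(X, f) = Add(-4, Pow(Add(-51, f), -1)) (Function('w')(X, f) = Add(-4, Pow(Add(f, -51), -1)) = Add(-4, Pow(Add(-51, f), -1)))
Add(Function('n')(100), Mul(-1, Function('w')(Function('I')(-11, 6), Add(107, 42)))) = Add(38, Mul(-1, Mul(Pow(Add(-51, Add(107, 42)), -1), Add(205, Mul(-4, Add(107, 42)))))) = Add(38, Mul(-1, Mul(Pow(Add(-51, 149), -1), Add(205, Mul(-4, 149))))) = Add(38, Mul(-1, Mul(Pow(98, -1), Add(205, -596)))) = Add(38, Mul(-1, Mul(Rational(1, 98), -391))) = Add(38, Mul(-1, Rational(-391, 98))) = Add(38, Rational(391, 98)) = Rational(4115, 98)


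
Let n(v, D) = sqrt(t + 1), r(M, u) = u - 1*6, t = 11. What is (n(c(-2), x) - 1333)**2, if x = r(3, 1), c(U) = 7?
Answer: 1776901 - 5332*sqrt(3) ≈ 1.7677e+6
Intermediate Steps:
r(M, u) = -6 + u (r(M, u) = u - 6 = -6 + u)
x = -5 (x = -6 + 1 = -5)
n(v, D) = 2*sqrt(3) (n(v, D) = sqrt(11 + 1) = sqrt(12) = 2*sqrt(3))
(n(c(-2), x) - 1333)**2 = (2*sqrt(3) - 1333)**2 = (-1333 + 2*sqrt(3))**2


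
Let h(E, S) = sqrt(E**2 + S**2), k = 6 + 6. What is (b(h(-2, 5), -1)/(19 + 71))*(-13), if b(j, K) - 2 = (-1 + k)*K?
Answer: 13/10 ≈ 1.3000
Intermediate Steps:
k = 12
b(j, K) = 2 + 11*K (b(j, K) = 2 + (-1 + 12)*K = 2 + 11*K)
(b(h(-2, 5), -1)/(19 + 71))*(-13) = ((2 + 11*(-1))/(19 + 71))*(-13) = ((2 - 11)/90)*(-13) = -9*1/90*(-13) = -1/10*(-13) = 13/10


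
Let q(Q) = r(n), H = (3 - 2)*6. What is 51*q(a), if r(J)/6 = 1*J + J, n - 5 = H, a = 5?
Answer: 6732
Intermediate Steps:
H = 6 (H = 1*6 = 6)
n = 11 (n = 5 + 6 = 11)
r(J) = 12*J (r(J) = 6*(1*J + J) = 6*(J + J) = 6*(2*J) = 12*J)
q(Q) = 132 (q(Q) = 12*11 = 132)
51*q(a) = 51*132 = 6732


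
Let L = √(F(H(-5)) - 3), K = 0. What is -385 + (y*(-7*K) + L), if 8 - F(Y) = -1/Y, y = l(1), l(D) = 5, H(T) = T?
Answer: -385 + 2*√30/5 ≈ -382.81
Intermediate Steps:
y = 5
F(Y) = 8 + 1/Y (F(Y) = 8 - (-1)/Y = 8 + 1/Y)
L = 2*√30/5 (L = √((8 + 1/(-5)) - 3) = √((8 - ⅕) - 3) = √(39/5 - 3) = √(24/5) = 2*√30/5 ≈ 2.1909)
-385 + (y*(-7*K) + L) = -385 + (5*(-7*0) + 2*√30/5) = -385 + (5*0 + 2*√30/5) = -385 + (0 + 2*√30/5) = -385 + 2*√30/5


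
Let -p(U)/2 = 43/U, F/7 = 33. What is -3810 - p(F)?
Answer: -880024/231 ≈ -3809.6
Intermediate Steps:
F = 231 (F = 7*33 = 231)
p(U) = -86/U
-3810 - p(F) = -3810 - (-86)/231 = -3810 - 1*(-86/231) = -3810 + 86/231 = -880024/231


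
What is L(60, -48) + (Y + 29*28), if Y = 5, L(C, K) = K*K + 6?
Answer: 3127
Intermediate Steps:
L(C, K) = 6 + K² (L(C, K) = K² + 6 = 6 + K²)
L(60, -48) + (Y + 29*28) = (6 + (-48)²) + (5 + 29*28) = (6 + 2304) + (5 + 812) = 2310 + 817 = 3127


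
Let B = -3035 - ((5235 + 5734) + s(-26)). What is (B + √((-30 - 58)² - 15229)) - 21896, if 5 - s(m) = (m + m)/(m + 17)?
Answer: -323093/9 + I*√7485 ≈ -35899.0 + 86.516*I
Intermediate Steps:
s(m) = 5 - 2*m/(17 + m) (s(m) = 5 - (m + m)/(m + 17) = 5 - 2*m/(17 + m))
B = -126029/9 (B = -3035 - ((5235 + 5734) + (85 + 3*(-26))/(17 - 26)) = -3035 - (10969 + (85 - 78)/(-9)) = -3035 - (10969 - ⅑*7) = -3035 - (10969 - 7/9) = -3035 - 1*98714/9 = -3035 - 98714/9 = -126029/9 ≈ -14003.)
(B + √((-30 - 58)² - 15229)) - 21896 = (-126029/9 + √((-30 - 58)² - 15229)) - 21896 = (-126029/9 + √((-88)² - 15229)) - 21896 = (-126029/9 + √(7744 - 15229)) - 21896 = (-126029/9 + √(-7485)) - 21896 = (-126029/9 + I*√7485) - 21896 = -323093/9 + I*√7485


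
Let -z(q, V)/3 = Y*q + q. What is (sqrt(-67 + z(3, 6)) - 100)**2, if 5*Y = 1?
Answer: (500 - I*sqrt(1945))**2/25 ≈ 9922.2 - 1764.1*I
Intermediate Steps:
Y = 1/5 (Y = (1/5)*1 = 1/5 ≈ 0.20000)
z(q, V) = -18*q/5 (z(q, V) = -3*(q/5 + q) = -18*q/5)
(sqrt(-67 + z(3, 6)) - 100)**2 = (sqrt(-67 - 18/5*3) - 100)**2 = (sqrt(-67 - 54/5) - 100)**2 = (sqrt(-389/5) - 100)**2 = (I*sqrt(1945)/5 - 100)**2 = (-100 + I*sqrt(1945)/5)**2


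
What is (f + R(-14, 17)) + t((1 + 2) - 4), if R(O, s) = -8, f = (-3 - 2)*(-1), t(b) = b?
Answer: -4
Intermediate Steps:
f = 5 (f = -5*(-1) = 5)
(f + R(-14, 17)) + t((1 + 2) - 4) = (5 - 8) + ((1 + 2) - 4) = -3 + (3 - 4) = -3 - 1 = -4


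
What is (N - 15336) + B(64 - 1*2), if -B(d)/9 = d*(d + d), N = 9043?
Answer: -75485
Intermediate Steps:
B(d) = -18*d² (B(d) = -9*d*(d + d) = -9*d*2*d = -18*d²)
(N - 15336) + B(64 - 1*2) = (9043 - 15336) - 18*(64 - 1*2)² = -6293 - 18*(64 - 2)² = -6293 - 18*62² = -6293 - 18*3844 = -6293 - 69192 = -75485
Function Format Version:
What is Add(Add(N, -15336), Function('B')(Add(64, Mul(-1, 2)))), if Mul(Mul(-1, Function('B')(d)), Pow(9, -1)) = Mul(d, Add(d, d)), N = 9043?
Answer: -75485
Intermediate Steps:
Function('B')(d) = Mul(-18, Pow(d, 2)) (Function('B')(d) = Mul(-9, Mul(d, Add(d, d))) = Mul(-9, Mul(d, Mul(2, d))) = Mul(-9, Mul(2, Pow(d, 2))) = Mul(-18, Pow(d, 2)))
Add(Add(N, -15336), Function('B')(Add(64, Mul(-1, 2)))) = Add(Add(9043, -15336), Mul(-18, Pow(Add(64, Mul(-1, 2)), 2))) = Add(-6293, Mul(-18, Pow(Add(64, -2), 2))) = Add(-6293, Mul(-18, Pow(62, 2))) = Add(-6293, Mul(-18, 3844)) = Add(-6293, -69192) = -75485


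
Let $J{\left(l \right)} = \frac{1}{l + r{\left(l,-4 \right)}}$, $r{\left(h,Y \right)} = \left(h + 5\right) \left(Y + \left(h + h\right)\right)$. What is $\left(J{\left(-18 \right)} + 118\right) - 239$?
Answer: $- \frac{60741}{502} \approx -121.0$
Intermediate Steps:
$r{\left(h,Y \right)} = \left(5 + h\right) \left(Y + 2 h\right)$
$J{\left(l \right)} = \frac{1}{-20 + 2 l^{2} + 7 l}$ ($J{\left(l \right)} = \frac{1}{l + \left(2 l^{2} + 5 \left(-4\right) + 10 l - 4 l\right)} = \frac{1}{l + \left(2 l^{2} - 20 + 10 l - 4 l\right)} = \frac{1}{l + \left(-20 + 2 l^{2} + 6 l\right)} = \frac{1}{-20 + 2 l^{2} + 7 l}$)
$\left(J{\left(-18 \right)} + 118\right) - 239 = \left(\frac{1}{-20 + 2 \left(-18\right)^{2} + 7 \left(-18\right)} + 118\right) - 239 = \left(\frac{1}{-20 + 2 \cdot 324 - 126} + 118\right) - 239 = \left(\frac{1}{-20 + 648 - 126} + 118\right) - 239 = \left(\frac{1}{502} + 118\right) - 239 = \frac{59237}{502} - 239 = - \frac{60741}{502}$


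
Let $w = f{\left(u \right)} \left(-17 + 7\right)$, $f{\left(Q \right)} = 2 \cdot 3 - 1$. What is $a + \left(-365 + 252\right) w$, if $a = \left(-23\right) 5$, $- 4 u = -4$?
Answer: $5535$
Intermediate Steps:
$u = 1$ ($u = \left(- \frac{1}{4}\right) \left(-4\right) = 1$)
$f{\left(Q \right)} = 5$ ($f{\left(Q \right)} = 6 - 1 = 5$)
$w = -50$ ($w = 5 \left(-17 + 7\right) = 5 \left(-10\right) = -50$)
$a = -115$
$a + \left(-365 + 252\right) w = -115 + \left(-365 + 252\right) \left(-50\right) = -115 - -5650 = -115 + 5650 = 5535$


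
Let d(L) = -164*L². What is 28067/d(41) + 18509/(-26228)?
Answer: -4396669/5444759 ≈ -0.80750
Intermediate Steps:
28067/d(41) + 18509/(-26228) = 28067/((-164*41²)) + 18509/(-26228) = 28067/((-164*1681)) + 18509*(-1/26228) = 28067/(-275684) - 223/316 = 28067*(-1/275684) - 223/316 = -28067/275684 - 223/316 = -4396669/5444759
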